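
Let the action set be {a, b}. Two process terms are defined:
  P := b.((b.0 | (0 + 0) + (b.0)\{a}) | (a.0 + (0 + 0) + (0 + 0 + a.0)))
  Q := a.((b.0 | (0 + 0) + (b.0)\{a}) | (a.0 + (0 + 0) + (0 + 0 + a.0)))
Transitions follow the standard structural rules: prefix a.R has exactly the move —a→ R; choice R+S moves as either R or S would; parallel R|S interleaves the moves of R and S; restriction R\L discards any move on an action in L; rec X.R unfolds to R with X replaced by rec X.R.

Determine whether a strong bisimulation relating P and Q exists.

P's transition system — 7 states:
  s0 = b.((b.0 | (0 + 0) + (b.0)\{a}) | (a.0 + (0 + 0) + (0 + 0 + a.0))) has moves ··b··> s1
  s1 = (b.0 | (0 + 0) + (b.0)\{a}) | (a.0 + (0 + 0) + (0 + 0 + a.0)) has moves ··a··> s2, ··b··> s3, ··b··> s4
  s2 = (b.0 | (0 + 0) + (b.0)\{a}) | 0 has moves ··b··> s5, ··b··> s6
  s3 = 0 | (0 + 0) | (a.0 + (0 + 0) + (0 + 0 + a.0)) has moves ··a··> s5
  s4 = 0\{a} | (a.0 + (0 + 0) + (0 + 0 + a.0)) has moves ··a··> s6
  s5 = 0 | (0 + 0) | 0 has moves (no moves)
  s6 = 0\{a} | 0 has moves (no moves)
Q's transition system — 7 states:
  t0 = a.((b.0 | (0 + 0) + (b.0)\{a}) | (a.0 + (0 + 0) + (0 + 0 + a.0))) has moves ··a··> t1
  t1 = (b.0 | (0 + 0) + (b.0)\{a}) | (a.0 + (0 + 0) + (0 + 0 + a.0)) has moves ··a··> t2, ··b··> t3, ··b··> t4
  t2 = (b.0 | (0 + 0) + (b.0)\{a}) | 0 has moves ··b··> t5, ··b··> t6
  t3 = 0 | (0 + 0) | (a.0 + (0 + 0) + (0 + 0 + a.0)) has moves ··a··> t5
  t4 = 0\{a} | (a.0 + (0 + 0) + (0 + 0 + a.0)) has moves ··a··> t6
  t5 = 0 | (0 + 0) | 0 has moves (no moves)
  t6 = 0\{a} | 0 has moves (no moves)
Bisimilarity quotient blocks:
  B0 = {s0}
  B1 = {s1, t1}
  B2 = {s3, s4, t3, t4}
  B3 = {s5, s6, t5, t6}
  B4 = {s2, t2}
  B5 = {t0}
s0 ∈ B0, t0 ∈ B5 → different blocks

not bisimilar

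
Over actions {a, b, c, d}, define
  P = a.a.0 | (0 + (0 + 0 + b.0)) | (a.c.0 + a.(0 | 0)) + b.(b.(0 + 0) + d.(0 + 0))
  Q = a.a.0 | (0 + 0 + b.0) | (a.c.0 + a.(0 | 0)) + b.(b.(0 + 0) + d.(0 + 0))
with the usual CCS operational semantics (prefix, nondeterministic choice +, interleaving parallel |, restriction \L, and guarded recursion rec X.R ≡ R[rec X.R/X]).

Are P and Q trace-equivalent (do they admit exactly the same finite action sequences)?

YES

Reachable graph of P (26 states):
  m0 = a.a.0 | (0 + (0 + 0 + b.0)) | (a.c.0 + a.(0 | 0)) + b.(b.(0 + 0) + d.(0 + 0)) → =a=> m1, =a=> m2, =a=> m3, =b=> m4, =b=> m5
  m1 = a.0 | (0 + (0 + 0 + b.0)) | (a.c.0 + a.(0 | 0)) → =a=> m6, =a=> m7, =a=> m8, =b=> m9
  m2 = a.a.0 | (0 + (0 + 0 + b.0)) | (0 | 0) → =a=> m7, =b=> m10
  m3 = a.a.0 | (0 + (0 + 0 + b.0)) | c.0 → =a=> m8, =b=> m11, =c=> m12
  m4 = a.a.0 | 0 | (a.c.0 + a.(0 | 0)) → =a=> m10, =a=> m11, =a=> m9
  m5 = b.(0 + 0) + d.(0 + 0) → =b=> m13, =d=> m13
  m6 = 0 | (0 + (0 + 0 + b.0)) | (a.c.0 + a.(0 | 0)) → =a=> m14, =a=> m15, =b=> m16
  m7 = a.0 | (0 + (0 + 0 + b.0)) | (0 | 0) → =a=> m14, =b=> m17
  m8 = a.0 | (0 + (0 + 0 + b.0)) | c.0 → =a=> m15, =b=> m18, =c=> m19
  m9 = a.0 | 0 | (a.c.0 + a.(0 | 0)) → =a=> m16, =a=> m17, =a=> m18
  m10 = a.a.0 | 0 | (0 | 0) → =a=> m17
  m11 = a.a.0 | 0 | c.0 → =a=> m18, =c=> m20
  m12 = a.a.0 | (0 + (0 + 0 + b.0)) | 0 → =a=> m19, =b=> m20
  m13 = 0 + 0 → ∅
  m14 = 0 | (0 + (0 + 0 + b.0)) | (0 | 0) → =b=> m21
  m15 = 0 | (0 + (0 + 0 + b.0)) | c.0 → =b=> m22, =c=> m23
  m16 = 0 | 0 | (a.c.0 + a.(0 | 0)) → =a=> m21, =a=> m22
  m17 = a.0 | 0 | (0 | 0) → =a=> m21
  m18 = a.0 | 0 | c.0 → =a=> m22, =c=> m24
  m19 = a.0 | (0 + (0 + 0 + b.0)) | 0 → =a=> m23, =b=> m24
  m20 = a.a.0 | 0 | 0 → =a=> m24
  m21 = 0 | 0 | (0 | 0) → ∅
  m22 = 0 | 0 | c.0 → =c=> m25
  m23 = 0 | (0 + (0 + 0 + b.0)) | 0 → =b=> m25
  m24 = a.0 | 0 | 0 → =a=> m25
  m25 = 0 | 0 | 0 → ∅
Reachable graph of Q (26 states):
  n0 = a.a.0 | (0 + 0 + b.0) | (a.c.0 + a.(0 | 0)) + b.(b.(0 + 0) + d.(0 + 0)) → =a=> n1, =a=> n2, =a=> n3, =b=> n4, =b=> n5
  n1 = a.0 | (0 + 0 + b.0) | (a.c.0 + a.(0 | 0)) → =a=> n6, =a=> n7, =a=> n8, =b=> n9
  n2 = a.a.0 | (0 + 0 + b.0) | (0 | 0) → =a=> n7, =b=> n10
  n3 = a.a.0 | (0 + 0 + b.0) | c.0 → =a=> n8, =b=> n11, =c=> n12
  n4 = a.a.0 | 0 | (a.c.0 + a.(0 | 0)) → =a=> n10, =a=> n11, =a=> n9
  n5 = b.(0 + 0) + d.(0 + 0) → =b=> n13, =d=> n13
  n6 = 0 | (0 + 0 + b.0) | (a.c.0 + a.(0 | 0)) → =a=> n14, =a=> n15, =b=> n16
  n7 = a.0 | (0 + 0 + b.0) | (0 | 0) → =a=> n14, =b=> n17
  n8 = a.0 | (0 + 0 + b.0) | c.0 → =a=> n15, =b=> n18, =c=> n19
  n9 = a.0 | 0 | (a.c.0 + a.(0 | 0)) → =a=> n16, =a=> n17, =a=> n18
  n10 = a.a.0 | 0 | (0 | 0) → =a=> n17
  n11 = a.a.0 | 0 | c.0 → =a=> n18, =c=> n20
  n12 = a.a.0 | (0 + 0 + b.0) | 0 → =a=> n19, =b=> n20
  n13 = 0 + 0 → ∅
  n14 = 0 | (0 + 0 + b.0) | (0 | 0) → =b=> n21
  n15 = 0 | (0 + 0 + b.0) | c.0 → =b=> n22, =c=> n23
  n16 = 0 | 0 | (a.c.0 + a.(0 | 0)) → =a=> n21, =a=> n22
  n17 = a.0 | 0 | (0 | 0) → =a=> n21
  n18 = a.0 | 0 | c.0 → =a=> n22, =c=> n24
  n19 = a.0 | (0 + 0 + b.0) | 0 → =a=> n23, =b=> n24
  n20 = a.a.0 | 0 | 0 → =a=> n24
  n21 = 0 | 0 | (0 | 0) → ∅
  n22 = 0 | 0 | c.0 → =c=> n25
  n23 = 0 | (0 + 0 + b.0) | 0 → =b=> n25
  n24 = a.0 | 0 | 0 → =a=> n25
  n25 = 0 | 0 | 0 → ∅
Coarsest stable partition (strong bisimilarity classes):
  B0 = {m0, n0}
  B1 = {m1, n1}
  B2 = {m6, n6}
  B3 = {m15, n15}
  B4 = {m14, m23, n14, n23}
  B5 = {m13, m21, m25, n13, n21, n25}
  B6 = {m22, n22}
  B7 = {m16, n16}
  B8 = {m8, n8}
  B9 = {m19, m7, n19, n7}
  B10 = {m17, m24, n17, n24}
  B11 = {m18, n18}
  B12 = {m9, n9}
  B13 = {m12, m2, n12, n2}
  B14 = {m10, m20, n10, n20}
  B15 = {m3, n3}
  B16 = {m11, n11}
  B17 = {m5, n5}
  B18 = {m4, n4}
m0 ∈ B0, n0 ∈ B0 → same block
Bisimilar ⇒ trace-equivalent.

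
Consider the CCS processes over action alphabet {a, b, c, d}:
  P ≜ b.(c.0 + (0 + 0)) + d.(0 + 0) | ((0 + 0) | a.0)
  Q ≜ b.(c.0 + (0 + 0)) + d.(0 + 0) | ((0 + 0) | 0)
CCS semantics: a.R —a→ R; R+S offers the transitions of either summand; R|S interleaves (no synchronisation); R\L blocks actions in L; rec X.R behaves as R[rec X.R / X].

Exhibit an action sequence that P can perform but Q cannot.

a

LTS(P): 6 reachable states
  u0 = b.(c.0 + (0 + 0)) + d.(0 + 0) | ((0 + 0) | a.0) | ··a··> u1, ··b··> u2, ··d··> u3
  u1 = d.(0 + 0) | ((0 + 0) | 0) | ··d··> u4
  u2 = c.0 + (0 + 0) | ··c··> u5
  u3 = (0 + 0) | ((0 + 0) | a.0) | ··a··> u4
  u4 = (0 + 0) | ((0 + 0) | 0) | ·
  u5 = 0 | ·
LTS(Q): 4 reachable states
  v0 = b.(c.0 + (0 + 0)) + d.(0 + 0) | ((0 + 0) | 0) | ··b··> v1, ··d··> v2
  v1 = c.0 + (0 + 0) | ··c··> v3
  v2 = (0 + 0) | ((0 + 0) | 0) | ·
  v3 = 0 | ·
Executing a from P (initial set {u0}):
  step 1 (a): {u1}
  — P admits the full trace.
Executing a from Q (initial set {v0}):
  step 1 (a): no successor for Q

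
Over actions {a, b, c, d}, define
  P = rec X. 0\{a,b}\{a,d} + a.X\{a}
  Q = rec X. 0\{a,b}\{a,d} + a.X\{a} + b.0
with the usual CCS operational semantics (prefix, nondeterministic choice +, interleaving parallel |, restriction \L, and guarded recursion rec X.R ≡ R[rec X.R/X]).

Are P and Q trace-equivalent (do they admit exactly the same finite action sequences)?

trace-distinct — witness ⟨b⟩

LTS(P): 2 reachable states
  s0 = rec X. 0\{a,b}\{a,d} + a.X\{a} :: ··a··> s1
  s1 = (rec X. 0\{a,b}\{a,d} + a.X\{a})\{a} :: (no moves)
LTS(Q): 4 reachable states
  t0 = rec X. 0\{a,b}\{a,d} + a.X\{a} + b.0 :: ··a··> t1, ··b··> t2
  t1 = (rec X. 0\{a,b}\{a,d} + a.X\{a} + b.0)\{a} :: ··b··> t3
  t2 = 0 :: (no moves)
  t3 = 0\{a} :: (no moves)
Executing b from Q (initial set {t0}):
  [1] b ⇒ {t2}
  Q completes σ.
Executing b from P (initial set {s0}):
  [1] b ⇒ ∅  — P cannot continue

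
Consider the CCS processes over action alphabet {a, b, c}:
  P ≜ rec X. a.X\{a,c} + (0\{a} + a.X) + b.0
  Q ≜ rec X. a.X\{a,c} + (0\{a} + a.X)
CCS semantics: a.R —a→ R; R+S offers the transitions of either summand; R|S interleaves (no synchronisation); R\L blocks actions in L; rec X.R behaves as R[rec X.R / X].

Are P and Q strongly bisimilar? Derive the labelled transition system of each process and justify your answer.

NO

Reachable graph of P (4 states):
  m0 = rec X. a.X\{a,c} + (0\{a} + a.X) + b.0 :: =a=> m0, =a=> m1, =b=> m2
  m1 = (rec X. a.X\{a,c} + (0\{a} + a.X) + b.0)\{a,c} :: =b=> m3
  m2 = 0 :: ·
  m3 = 0\{a,c} :: ·
Reachable graph of Q (2 states):
  n0 = rec X. a.X\{a,c} + (0\{a} + a.X) :: =a=> n0, =a=> n1
  n1 = (rec X. a.X\{a,c} + (0\{a} + a.X))\{a,c} :: ·
Partition-refinement fixed point:
  B0 = {m0}
  B1 = {m2, m3, n1}
  B2 = {m1}
  B3 = {n0}
m0 ∈ B0, n0 ∈ B3 → different blocks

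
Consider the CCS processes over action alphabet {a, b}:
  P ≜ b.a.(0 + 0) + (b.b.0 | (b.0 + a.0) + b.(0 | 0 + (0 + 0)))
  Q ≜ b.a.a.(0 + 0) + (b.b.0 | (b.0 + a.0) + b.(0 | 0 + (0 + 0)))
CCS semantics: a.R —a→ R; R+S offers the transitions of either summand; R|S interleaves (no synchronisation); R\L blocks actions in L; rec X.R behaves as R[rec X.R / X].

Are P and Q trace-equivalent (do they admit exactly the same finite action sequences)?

traces(P) ≠ traces(Q) — witness ⟨baa⟩

P's transition system — 9 states:
  m0 = b.a.(0 + 0) + (b.b.0 | (b.0 + a.0) + b.(0 | 0 + (0 + 0))) :: -a-> m1, -b-> m1, -b-> m2, -b-> m3, -b-> m4
  m1 = b.b.0 | 0 :: -b-> m5
  m2 = 0 | 0 + (0 + 0) :: stopped
  m3 = a.(0 + 0) :: -a-> m6
  m4 = b.0 | (b.0 + a.0) :: -a-> m5, -b-> m5, -b-> m7
  m5 = b.0 | 0 :: -b-> m8
  m6 = 0 + 0 :: stopped
  m7 = 0 | (b.0 + a.0) :: -a-> m8, -b-> m8
  m8 = 0 | 0 :: stopped
Q's transition system — 10 states:
  n0 = b.a.a.(0 + 0) + (b.b.0 | (b.0 + a.0) + b.(0 | 0 + (0 + 0))) :: -a-> n1, -b-> n1, -b-> n2, -b-> n3, -b-> n4
  n1 = b.b.0 | 0 :: -b-> n5
  n2 = 0 | 0 + (0 + 0) :: stopped
  n3 = a.a.(0 + 0) :: -a-> n6
  n4 = b.0 | (b.0 + a.0) :: -a-> n5, -b-> n5, -b-> n7
  n5 = b.0 | 0 :: -b-> n8
  n6 = a.(0 + 0) :: -a-> n9
  n7 = 0 | (b.0 + a.0) :: -a-> n8, -b-> n8
  n8 = 0 | 0 :: stopped
  n9 = 0 + 0 :: stopped
Run σ = ⟨baa⟩ on Q: start {n0}
  after b @ step 1: {n1, n2, n3, n4}
  after a @ step 2: {n5, n6}
  after a @ step 3: {n9}
  — Q admits the full trace.
Run σ = ⟨baa⟩ on P: start {m0}
  after b @ step 1: {m1, m2, m3, m4}
  after a @ step 2: {m5, m6}
  after a @ step 3: ∅  — P cannot continue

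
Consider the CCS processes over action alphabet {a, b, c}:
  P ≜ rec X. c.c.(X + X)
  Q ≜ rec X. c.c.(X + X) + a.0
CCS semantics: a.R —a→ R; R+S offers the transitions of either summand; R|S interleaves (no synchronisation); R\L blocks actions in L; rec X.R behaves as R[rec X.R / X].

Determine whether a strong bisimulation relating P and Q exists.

not bisimilar

Reachable graph of P (3 states):
  p0 = rec X. c.c.(X + X) :: —c→ p1
  p1 = c.((rec X. c.c.(X + X)) + (rec X. c.c.(X + X))) :: —c→ p2
  p2 = (rec X. c.c.(X + X)) + (rec X. c.c.(X + X)) :: —c→ p1
Reachable graph of Q (4 states):
  q0 = rec X. c.c.(X + X) + a.0 :: —a→ q1, —c→ q2
  q1 = 0 :: deadlocked
  q2 = c.((rec X. c.c.(X + X) + a.0) + (rec X. c.c.(X + X) + a.0)) :: —c→ q3
  q3 = (rec X. c.c.(X + X) + a.0) + (rec X. c.c.(X + X) + a.0) :: —a→ q1, —c→ q2
Coarsest stable partition (strong bisimilarity classes):
  B0 = {p0, p1, p2}
  B1 = {q0, q3}
  B2 = {q1}
  B3 = {q2}
p0 ∈ B0, q0 ∈ B1 → different blocks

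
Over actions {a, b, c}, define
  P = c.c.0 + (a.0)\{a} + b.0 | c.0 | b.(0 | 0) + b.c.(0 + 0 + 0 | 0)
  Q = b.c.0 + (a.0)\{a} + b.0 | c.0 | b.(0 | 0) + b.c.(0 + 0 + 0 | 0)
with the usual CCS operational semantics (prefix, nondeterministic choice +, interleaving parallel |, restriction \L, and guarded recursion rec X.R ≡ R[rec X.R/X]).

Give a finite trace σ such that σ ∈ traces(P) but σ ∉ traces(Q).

cc

P's transition system — 12 states:
  m0 = c.c.0 + (a.0)\{a} + b.0 | c.0 | b.(0 | 0) + b.c.(0 + 0 + 0 | 0) :: —b→ m1, —b→ m2, —b→ m3, —c→ m4, —c→ m5
  m1 = 0 | c.0 | b.(0 | 0) :: —b→ m6, —c→ m7
  m2 = b.0 | c.0 | (0 | 0) :: —b→ m6, —c→ m8
  m3 = c.(0 + 0 + 0 | 0) :: —c→ m9
  m4 = b.0 | 0 | b.(0 | 0) :: —b→ m7, —b→ m8
  m5 = c.0 :: —c→ m10
  m6 = 0 | c.0 | (0 | 0) :: —c→ m11
  m7 = 0 | 0 | b.(0 | 0) :: —b→ m11
  m8 = b.0 | 0 | (0 | 0) :: —b→ m11
  m9 = 0 + 0 + 0 | 0 :: ·
  m10 = 0 :: ·
  m11 = 0 | 0 | (0 | 0) :: ·
Q's transition system — 12 states:
  n0 = b.c.0 + (a.0)\{a} + b.0 | c.0 | b.(0 | 0) + b.c.(0 + 0 + 0 | 0) :: —b→ n1, —b→ n2, —b→ n3, —b→ n4, —c→ n5
  n1 = 0 | c.0 | b.(0 | 0) :: —b→ n6, —c→ n7
  n2 = b.0 | c.0 | (0 | 0) :: —b→ n6, —c→ n8
  n3 = c.(0 + 0 + 0 | 0) :: —c→ n9
  n4 = c.0 :: —c→ n10
  n5 = b.0 | 0 | b.(0 | 0) :: —b→ n7, —b→ n8
  n6 = 0 | c.0 | (0 | 0) :: —c→ n11
  n7 = 0 | 0 | b.(0 | 0) :: —b→ n11
  n8 = b.0 | 0 | (0 | 0) :: —b→ n11
  n9 = 0 + 0 + 0 | 0 :: ·
  n10 = 0 :: ·
  n11 = 0 | 0 | (0 | 0) :: ·
Run σ = ⟨cc⟩ on P: start {m0}
  step 1 (c): {m4, m5}
  step 2 (c): {m10}
  ✓ P
Run σ = ⟨cc⟩ on Q: start {n0}
  step 1 (c): {n5}
  step 2 (c): ∅ (Q stuck)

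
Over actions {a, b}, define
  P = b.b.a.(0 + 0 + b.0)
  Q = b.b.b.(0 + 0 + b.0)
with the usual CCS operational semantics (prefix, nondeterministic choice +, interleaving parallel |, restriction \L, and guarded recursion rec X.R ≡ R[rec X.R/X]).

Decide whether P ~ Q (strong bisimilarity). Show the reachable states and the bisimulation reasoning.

LTS(P): 5 reachable states
  u0 = b.b.a.(0 + 0 + b.0) ⊢ --b--▸ u1
  u1 = b.a.(0 + 0 + b.0) ⊢ --b--▸ u2
  u2 = a.(0 + 0 + b.0) ⊢ --a--▸ u3
  u3 = 0 + 0 + b.0 ⊢ --b--▸ u4
  u4 = 0 ⊢ deadlocked
LTS(Q): 5 reachable states
  v0 = b.b.b.(0 + 0 + b.0) ⊢ --b--▸ v1
  v1 = b.b.(0 + 0 + b.0) ⊢ --b--▸ v2
  v2 = b.(0 + 0 + b.0) ⊢ --b--▸ v3
  v3 = 0 + 0 + b.0 ⊢ --b--▸ v4
  v4 = 0 ⊢ deadlocked
Coarsest stable partition (strong bisimilarity classes):
  B0 = {u0}
  B1 = {u1}
  B2 = {u2}
  B3 = {u3, v3}
  B4 = {u4, v4}
  B5 = {v0}
  B6 = {v1}
  B7 = {v2}
u0 ∈ B0, v0 ∈ B5 → different blocks

NO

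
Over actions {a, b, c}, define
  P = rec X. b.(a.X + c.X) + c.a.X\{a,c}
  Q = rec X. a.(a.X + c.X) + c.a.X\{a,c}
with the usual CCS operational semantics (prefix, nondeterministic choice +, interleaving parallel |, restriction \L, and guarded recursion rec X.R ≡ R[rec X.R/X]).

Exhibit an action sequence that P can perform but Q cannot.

b

P's transition system — 5 states:
  s0 = rec X. b.(a.X + c.X) + c.a.X\{a,c} :: -b-> s1, -c-> s2
  s1 = a.(rec X. b.(a.X + c.X) + c.a.X\{a,c}) + c.(rec X. b.(a.X + c.X) + c.a.X\{a,c}) :: -a-> s0, -c-> s0
  s2 = a.(rec X. b.(a.X + c.X) + c.a.X\{a,c})\{a,c} :: -a-> s3
  s3 = (rec X. b.(a.X + c.X) + c.a.X\{a,c})\{a,c} :: -b-> s4
  s4 = (a.(rec X. b.(a.X + c.X) + c.a.X\{a,c}) + c.(rec X. b.(a.X + c.X) + c.a.X\{a,c}))\{a,c} :: (no moves)
Q's transition system — 4 states:
  t0 = rec X. a.(a.X + c.X) + c.a.X\{a,c} :: -a-> t1, -c-> t2
  t1 = a.(rec X. a.(a.X + c.X) + c.a.X\{a,c}) + c.(rec X. a.(a.X + c.X) + c.a.X\{a,c}) :: -a-> t0, -c-> t0
  t2 = a.(rec X. a.(a.X + c.X) + c.a.X\{a,c})\{a,c} :: -a-> t3
  t3 = (rec X. a.(a.X + c.X) + c.a.X\{a,c})\{a,c} :: (no moves)
Executing b from P (initial set {s0}):
  step 1 (b): {s1}
  — P admits the full trace.
Executing b from Q (initial set {t0}):
  step 1 (b): ∅ (Q stuck)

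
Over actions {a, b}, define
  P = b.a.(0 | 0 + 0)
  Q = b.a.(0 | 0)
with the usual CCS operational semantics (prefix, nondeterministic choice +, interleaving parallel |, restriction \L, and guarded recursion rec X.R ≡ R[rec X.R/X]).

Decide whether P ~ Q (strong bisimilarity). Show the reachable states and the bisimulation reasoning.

P ~ Q

P's transition system — 3 states:
  u0 = b.a.(0 | 0 + 0) :: =b=> u1
  u1 = a.(0 | 0 + 0) :: =a=> u2
  u2 = 0 | 0 + 0 :: (no moves)
Q's transition system — 3 states:
  v0 = b.a.(0 | 0) :: =b=> v1
  v1 = a.(0 | 0) :: =a=> v2
  v2 = 0 | 0 :: (no moves)
Partition-refinement fixed point:
  B0 = {u0, v0}
  B1 = {u1, v1}
  B2 = {u2, v2}
u0 ∈ B0, v0 ∈ B0 → same block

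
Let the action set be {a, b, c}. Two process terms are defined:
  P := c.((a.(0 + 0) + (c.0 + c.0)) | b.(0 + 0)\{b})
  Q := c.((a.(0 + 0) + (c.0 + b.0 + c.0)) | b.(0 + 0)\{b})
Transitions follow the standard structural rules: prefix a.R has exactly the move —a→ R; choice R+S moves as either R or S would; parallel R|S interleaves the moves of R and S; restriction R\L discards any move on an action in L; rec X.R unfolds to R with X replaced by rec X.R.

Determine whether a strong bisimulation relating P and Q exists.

NO

P's transition system — 7 states:
  u0 = c.((a.(0 + 0) + (c.0 + c.0)) | b.(0 + 0)\{b}) → --c--▸ u1
  u1 = (a.(0 + 0) + (c.0 + c.0)) | b.(0 + 0)\{b} → --a--▸ u2, --b--▸ u3, --c--▸ u4
  u2 = (0 + 0) | b.(0 + 0)\{b} → --b--▸ u5
  u3 = (a.(0 + 0) + (c.0 + c.0)) | (0 + 0)\{b} → --a--▸ u5, --c--▸ u6
  u4 = 0 | b.(0 + 0)\{b} → --b--▸ u6
  u5 = (0 + 0) | (0 + 0)\{b} → stopped
  u6 = 0 | (0 + 0)\{b} → stopped
Q's transition system — 7 states:
  v0 = c.((a.(0 + 0) + (c.0 + b.0 + c.0)) | b.(0 + 0)\{b}) → --c--▸ v1
  v1 = (a.(0 + 0) + (c.0 + b.0 + c.0)) | b.(0 + 0)\{b} → --a--▸ v2, --b--▸ v3, --b--▸ v4, --c--▸ v4
  v2 = (0 + 0) | b.(0 + 0)\{b} → --b--▸ v5
  v3 = (a.(0 + 0) + (c.0 + b.0 + c.0)) | (0 + 0)\{b} → --a--▸ v5, --b--▸ v6, --c--▸ v6
  v4 = 0 | b.(0 + 0)\{b} → --b--▸ v6
  v5 = (0 + 0) | (0 + 0)\{b} → stopped
  v6 = 0 | (0 + 0)\{b} → stopped
Bisimilarity quotient blocks:
  B0 = {u0}
  B1 = {u1}
  B2 = {u2, u4, v2, v4}
  B3 = {u5, u6, v5, v6}
  B4 = {u3}
  B5 = {v0}
  B6 = {v1}
  B7 = {v3}
u0 ∈ B0, v0 ∈ B5 → different blocks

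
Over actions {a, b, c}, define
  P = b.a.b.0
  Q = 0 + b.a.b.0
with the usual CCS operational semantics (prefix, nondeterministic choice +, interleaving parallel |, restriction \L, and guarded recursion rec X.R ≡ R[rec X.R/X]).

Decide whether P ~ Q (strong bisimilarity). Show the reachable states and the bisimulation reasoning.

P ~ Q

LTS(P): 4 reachable states
  p0 = b.a.b.0 → -b-> p1
  p1 = a.b.0 → -a-> p2
  p2 = b.0 → -b-> p3
  p3 = 0 → stopped
LTS(Q): 4 reachable states
  q0 = 0 + b.a.b.0 → -b-> q1
  q1 = a.b.0 → -a-> q2
  q2 = b.0 → -b-> q3
  q3 = 0 → stopped
Partition-refinement fixed point:
  B0 = {p0, q0}
  B1 = {p1, q1}
  B2 = {p2, q2}
  B3 = {p3, q3}
p0 ∈ B0, q0 ∈ B0 → same block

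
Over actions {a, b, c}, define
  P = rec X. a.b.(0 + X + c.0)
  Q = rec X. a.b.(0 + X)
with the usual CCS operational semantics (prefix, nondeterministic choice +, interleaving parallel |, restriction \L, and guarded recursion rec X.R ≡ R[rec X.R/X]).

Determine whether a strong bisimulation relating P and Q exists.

Reachable graph of P (4 states):
  s0 = rec X. a.b.(0 + X + c.0) has moves --a--▸ s1
  s1 = b.(0 + (rec X. a.b.(0 + X + c.0)) + c.0) has moves --b--▸ s2
  s2 = 0 + (rec X. a.b.(0 + X + c.0)) + c.0 has moves --a--▸ s1, --c--▸ s3
  s3 = 0 has moves stopped
Reachable graph of Q (3 states):
  t0 = rec X. a.b.(0 + X) has moves --a--▸ t1
  t1 = b.(0 + (rec X. a.b.(0 + X))) has moves --b--▸ t2
  t2 = 0 + (rec X. a.b.(0 + X)) has moves --a--▸ t1
Coarsest stable partition (strong bisimilarity classes):
  B0 = {s0}
  B1 = {s1}
  B2 = {s2}
  B3 = {s3}
  B4 = {t0, t2}
  B5 = {t1}
s0 ∈ B0, t0 ∈ B4 → different blocks

NO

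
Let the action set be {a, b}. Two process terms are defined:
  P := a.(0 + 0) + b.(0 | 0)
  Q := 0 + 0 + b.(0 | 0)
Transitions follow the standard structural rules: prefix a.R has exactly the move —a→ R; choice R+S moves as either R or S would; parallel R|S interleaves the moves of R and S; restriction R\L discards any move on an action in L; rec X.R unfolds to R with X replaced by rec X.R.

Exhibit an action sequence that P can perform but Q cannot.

a

LTS(P): 3 reachable states
  p0 = a.(0 + 0) + b.(0 | 0) has moves =a=> p1, =b=> p2
  p1 = 0 + 0 has moves (no moves)
  p2 = 0 | 0 has moves (no moves)
LTS(Q): 2 reachable states
  q0 = 0 + 0 + b.(0 | 0) has moves =b=> q1
  q1 = 0 | 0 has moves (no moves)
Run σ = ⟨a⟩ on P: start {p0}
  [1] a ⇒ {p1}
  P completes σ.
Run σ = ⟨a⟩ on Q: start {q0}
  [1] a ⇒ ∅ (Q stuck)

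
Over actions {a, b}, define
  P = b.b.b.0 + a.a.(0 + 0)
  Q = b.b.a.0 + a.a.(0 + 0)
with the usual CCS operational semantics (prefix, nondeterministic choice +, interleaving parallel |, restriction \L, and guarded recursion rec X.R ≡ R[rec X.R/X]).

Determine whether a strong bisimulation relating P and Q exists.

NO

LTS(P): 6 reachable states
  u0 = b.b.b.0 + a.a.(0 + 0) → =a=> u1, =b=> u2
  u1 = a.(0 + 0) → =a=> u3
  u2 = b.b.0 → =b=> u4
  u3 = 0 + 0 → ∅
  u4 = b.0 → =b=> u5
  u5 = 0 → ∅
LTS(Q): 6 reachable states
  v0 = b.b.a.0 + a.a.(0 + 0) → =a=> v1, =b=> v2
  v1 = a.(0 + 0) → =a=> v3
  v2 = b.a.0 → =b=> v4
  v3 = 0 + 0 → ∅
  v4 = a.0 → =a=> v5
  v5 = 0 → ∅
Coarsest stable partition (strong bisimilarity classes):
  B0 = {u0}
  B1 = {u2}
  B2 = {u4}
  B3 = {u3, u5, v3, v5}
  B4 = {u1, v1, v4}
  B5 = {v0}
  B6 = {v2}
u0 ∈ B0, v0 ∈ B5 → different blocks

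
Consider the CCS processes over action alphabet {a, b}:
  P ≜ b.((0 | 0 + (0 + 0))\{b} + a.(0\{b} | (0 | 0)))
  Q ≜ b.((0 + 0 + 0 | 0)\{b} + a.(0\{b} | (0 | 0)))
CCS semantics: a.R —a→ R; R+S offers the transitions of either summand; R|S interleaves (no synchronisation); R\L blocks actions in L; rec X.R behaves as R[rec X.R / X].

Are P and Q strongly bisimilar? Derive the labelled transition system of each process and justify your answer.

Reachable graph of P (3 states):
  u0 = b.((0 | 0 + (0 + 0))\{b} + a.(0\{b} | (0 | 0))) → =b=> u1
  u1 = (0 | 0 + (0 + 0))\{b} + a.(0\{b} | (0 | 0)) → =a=> u2
  u2 = 0\{b} | (0 | 0) → ·
Reachable graph of Q (3 states):
  v0 = b.((0 + 0 + 0 | 0)\{b} + a.(0\{b} | (0 | 0))) → =b=> v1
  v1 = (0 + 0 + 0 | 0)\{b} + a.(0\{b} | (0 | 0)) → =a=> v2
  v2 = 0\{b} | (0 | 0) → ·
Coarsest stable partition (strong bisimilarity classes):
  B0 = {u0, v0}
  B1 = {u1, v1}
  B2 = {u2, v2}
u0 ∈ B0, v0 ∈ B0 → same block

YES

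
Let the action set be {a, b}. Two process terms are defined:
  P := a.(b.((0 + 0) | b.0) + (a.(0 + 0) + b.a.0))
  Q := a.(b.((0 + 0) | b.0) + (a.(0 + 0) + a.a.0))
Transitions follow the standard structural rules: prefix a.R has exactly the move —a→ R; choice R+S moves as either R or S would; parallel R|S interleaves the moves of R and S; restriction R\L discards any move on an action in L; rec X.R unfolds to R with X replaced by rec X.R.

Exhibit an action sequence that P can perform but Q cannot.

aba

P's transition system — 7 states:
  u0 = a.(b.((0 + 0) | b.0) + (a.(0 + 0) + b.a.0)) :: —a→ u1
  u1 = b.((0 + 0) | b.0) + (a.(0 + 0) + b.a.0) :: —a→ u2, —b→ u3, —b→ u4
  u2 = 0 + 0 :: stopped
  u3 = (0 + 0) | b.0 :: —b→ u5
  u4 = a.0 :: —a→ u6
  u5 = (0 + 0) | 0 :: stopped
  u6 = 0 :: stopped
Q's transition system — 7 states:
  v0 = a.(b.((0 + 0) | b.0) + (a.(0 + 0) + a.a.0)) :: —a→ v1
  v1 = b.((0 + 0) | b.0) + (a.(0 + 0) + a.a.0) :: —a→ v2, —a→ v3, —b→ v4
  v2 = 0 + 0 :: stopped
  v3 = a.0 :: —a→ v5
  v4 = (0 + 0) | b.0 :: —b→ v6
  v5 = 0 :: stopped
  v6 = (0 + 0) | 0 :: stopped
Executing aba from P (initial set {u0}):
  step 1 (a): {u1}
  step 2 (b): {u3, u4}
  step 3 (a): {u6}
  — P admits the full trace.
Executing aba from Q (initial set {v0}):
  step 1 (a): {v1}
  step 2 (b): {v4}
  step 3 (a): no successor for Q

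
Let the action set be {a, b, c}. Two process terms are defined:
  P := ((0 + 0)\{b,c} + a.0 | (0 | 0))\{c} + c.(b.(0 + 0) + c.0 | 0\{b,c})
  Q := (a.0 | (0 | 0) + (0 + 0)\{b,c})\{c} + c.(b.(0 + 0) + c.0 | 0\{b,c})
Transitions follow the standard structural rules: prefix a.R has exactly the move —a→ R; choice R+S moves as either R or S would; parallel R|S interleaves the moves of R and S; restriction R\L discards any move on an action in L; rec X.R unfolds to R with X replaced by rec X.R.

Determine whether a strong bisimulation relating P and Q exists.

bisimilar

LTS(P): 5 reachable states
  s0 = ((0 + 0)\{b,c} + a.0 | (0 | 0))\{c} + c.(b.(0 + 0) + c.0 | 0\{b,c}) has moves =a=> s1, =c=> s2
  s1 = (0 | (0 | 0))\{c} has moves stopped
  s2 = b.(0 + 0) + c.0 | 0\{b,c} has moves =b=> s3, =c=> s4
  s3 = 0 + 0 has moves stopped
  s4 = 0 | 0\{b,c} has moves stopped
LTS(Q): 5 reachable states
  t0 = (a.0 | (0 | 0) + (0 + 0)\{b,c})\{c} + c.(b.(0 + 0) + c.0 | 0\{b,c}) has moves =a=> t1, =c=> t2
  t1 = (0 | (0 | 0))\{c} has moves stopped
  t2 = b.(0 + 0) + c.0 | 0\{b,c} has moves =b=> t3, =c=> t4
  t3 = 0 + 0 has moves stopped
  t4 = 0 | 0\{b,c} has moves stopped
Partition-refinement fixed point:
  B0 = {s0, t0}
  B1 = {s2, t2}
  B2 = {s1, s3, s4, t1, t3, t4}
s0 ∈ B0, t0 ∈ B0 → same block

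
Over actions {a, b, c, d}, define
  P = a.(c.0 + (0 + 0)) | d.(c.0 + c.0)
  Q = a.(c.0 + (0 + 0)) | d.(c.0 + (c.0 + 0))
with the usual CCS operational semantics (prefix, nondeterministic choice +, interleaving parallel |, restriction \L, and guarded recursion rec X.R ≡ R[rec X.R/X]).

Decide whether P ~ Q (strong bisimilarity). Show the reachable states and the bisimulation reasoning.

P's transition system — 9 states:
  m0 = a.(c.0 + (0 + 0)) | d.(c.0 + c.0) → --a--▸ m1, --d--▸ m2
  m1 = (c.0 + (0 + 0)) | d.(c.0 + c.0) → --c--▸ m3, --d--▸ m4
  m2 = a.(c.0 + (0 + 0)) | (c.0 + c.0) → --a--▸ m4, --c--▸ m5
  m3 = 0 | d.(c.0 + c.0) → --d--▸ m6
  m4 = (c.0 + (0 + 0)) | (c.0 + c.0) → --c--▸ m6, --c--▸ m7
  m5 = a.(c.0 + (0 + 0)) | 0 → --a--▸ m7
  m6 = 0 | (c.0 + c.0) → --c--▸ m8
  m7 = (c.0 + (0 + 0)) | 0 → --c--▸ m8
  m8 = 0 | 0 → (no moves)
Q's transition system — 9 states:
  n0 = a.(c.0 + (0 + 0)) | d.(c.0 + (c.0 + 0)) → --a--▸ n1, --d--▸ n2
  n1 = (c.0 + (0 + 0)) | d.(c.0 + (c.0 + 0)) → --c--▸ n3, --d--▸ n4
  n2 = a.(c.0 + (0 + 0)) | (c.0 + (c.0 + 0)) → --a--▸ n4, --c--▸ n5
  n3 = 0 | d.(c.0 + (c.0 + 0)) → --d--▸ n6
  n4 = (c.0 + (0 + 0)) | (c.0 + (c.0 + 0)) → --c--▸ n6, --c--▸ n7
  n5 = a.(c.0 + (0 + 0)) | 0 → --a--▸ n7
  n6 = 0 | (c.0 + (c.0 + 0)) → --c--▸ n8
  n7 = (c.0 + (0 + 0)) | 0 → --c--▸ n8
  n8 = 0 | 0 → (no moves)
Partition-refinement fixed point:
  B0 = {m0, n0}
  B1 = {m1, n1}
  B2 = {m4, n4}
  B3 = {m6, m7, n6, n7}
  B4 = {m8, n8}
  B5 = {m3, n3}
  B6 = {m2, n2}
  B7 = {m5, n5}
m0 ∈ B0, n0 ∈ B0 → same block

YES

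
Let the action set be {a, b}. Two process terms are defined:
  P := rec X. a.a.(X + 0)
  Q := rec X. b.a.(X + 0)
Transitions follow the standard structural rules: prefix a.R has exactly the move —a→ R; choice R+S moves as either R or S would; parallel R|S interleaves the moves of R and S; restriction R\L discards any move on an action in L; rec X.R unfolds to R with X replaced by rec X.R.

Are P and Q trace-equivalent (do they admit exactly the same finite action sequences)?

traces(P) ≠ traces(Q) — witness ⟨a⟩

P's transition system — 3 states:
  p0 = rec X. a.a.(X + 0) → —a→ p1
  p1 = a.((rec X. a.a.(X + 0)) + 0) → —a→ p2
  p2 = (rec X. a.a.(X + 0)) + 0 → —a→ p1
Q's transition system — 3 states:
  q0 = rec X. b.a.(X + 0) → —b→ q1
  q1 = a.((rec X. b.a.(X + 0)) + 0) → —a→ q2
  q2 = (rec X. b.a.(X + 0)) + 0 → —b→ q1
Run σ = ⟨a⟩ on P: start {p0}
  after a @ step 1: {p1}
  — P admits the full trace.
Run σ = ⟨a⟩ on Q: start {q0}
  after a @ step 1: ∅  — Q cannot continue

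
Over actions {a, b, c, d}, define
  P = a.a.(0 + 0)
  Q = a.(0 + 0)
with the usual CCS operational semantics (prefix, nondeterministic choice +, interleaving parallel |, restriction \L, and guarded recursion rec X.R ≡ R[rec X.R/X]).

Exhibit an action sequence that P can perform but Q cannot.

aa

LTS(P): 3 reachable states
  u0 = a.a.(0 + 0) → =a=> u1
  u1 = a.(0 + 0) → =a=> u2
  u2 = 0 + 0 → ·
LTS(Q): 2 reachable states
  v0 = a.(0 + 0) → =a=> v1
  v1 = 0 + 0 → ·
Run σ = ⟨aa⟩ on P: start {u0}
  step 1 (a): {u1}
  step 2 (a): {u2}
  P completes σ.
Run σ = ⟨aa⟩ on Q: start {v0}
  step 1 (a): {v1}
  step 2 (a): ∅ (Q stuck)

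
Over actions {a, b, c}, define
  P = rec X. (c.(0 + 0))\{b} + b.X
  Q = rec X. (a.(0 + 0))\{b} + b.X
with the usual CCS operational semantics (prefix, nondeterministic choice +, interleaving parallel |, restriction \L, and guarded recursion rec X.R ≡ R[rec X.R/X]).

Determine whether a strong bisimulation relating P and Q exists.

P's transition system — 2 states:
  u0 = rec X. (c.(0 + 0))\{b} + b.X | =b=> u0, =c=> u1
  u1 = (0 + 0)\{b} | ∅
Q's transition system — 2 states:
  v0 = rec X. (a.(0 + 0))\{b} + b.X | =a=> v1, =b=> v0
  v1 = (0 + 0)\{b} | ∅
Bisimilarity quotient blocks:
  B0 = {u0}
  B1 = {u1, v1}
  B2 = {v0}
u0 ∈ B0, v0 ∈ B2 → different blocks

NO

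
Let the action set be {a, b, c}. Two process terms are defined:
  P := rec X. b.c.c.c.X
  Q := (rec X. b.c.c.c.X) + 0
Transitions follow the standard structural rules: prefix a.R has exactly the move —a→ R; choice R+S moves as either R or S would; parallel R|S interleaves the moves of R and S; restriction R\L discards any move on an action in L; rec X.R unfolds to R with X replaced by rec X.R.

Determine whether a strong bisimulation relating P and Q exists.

Reachable graph of P (4 states):
  p0 = rec X. b.c.c.c.X :: ··b··> p1
  p1 = c.c.c.(rec X. b.c.c.c.X) :: ··c··> p2
  p2 = c.c.(rec X. b.c.c.c.X) :: ··c··> p3
  p3 = c.(rec X. b.c.c.c.X) :: ··c··> p0
Reachable graph of Q (5 states):
  q0 = (rec X. b.c.c.c.X) + 0 :: ··b··> q1
  q1 = c.c.c.(rec X. b.c.c.c.X) :: ··c··> q2
  q2 = c.c.(rec X. b.c.c.c.X) :: ··c··> q3
  q3 = c.(rec X. b.c.c.c.X) :: ··c··> q4
  q4 = rec X. b.c.c.c.X :: ··b··> q1
Partition-refinement fixed point:
  B0 = {p0, q0, q4}
  B1 = {p1, q1}
  B2 = {p2, q2}
  B3 = {p3, q3}
p0 ∈ B0, q0 ∈ B0 → same block

bisimilar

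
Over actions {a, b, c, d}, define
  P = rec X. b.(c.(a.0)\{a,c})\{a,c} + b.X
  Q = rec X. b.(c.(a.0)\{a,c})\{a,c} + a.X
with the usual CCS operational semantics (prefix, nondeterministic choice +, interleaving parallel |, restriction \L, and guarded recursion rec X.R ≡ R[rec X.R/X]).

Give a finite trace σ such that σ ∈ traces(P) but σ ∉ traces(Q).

bb

LTS(P): 2 reachable states
  s0 = rec X. b.(c.(a.0)\{a,c})\{a,c} + b.X | —b→ s0, —b→ s1
  s1 = (c.(a.0)\{a,c})\{a,c} | deadlocked
LTS(Q): 2 reachable states
  t0 = rec X. b.(c.(a.0)\{a,c})\{a,c} + a.X | —a→ t0, —b→ t1
  t1 = (c.(a.0)\{a,c})\{a,c} | deadlocked
Executing bb from P (initial set {s0}):
  after b @ step 1: {s0, s1}
  after b @ step 2: {s0, s1}
  P completes σ.
Executing bb from Q (initial set {t0}):
  after b @ step 1: {t1}
  after b @ step 2: ∅  — Q cannot continue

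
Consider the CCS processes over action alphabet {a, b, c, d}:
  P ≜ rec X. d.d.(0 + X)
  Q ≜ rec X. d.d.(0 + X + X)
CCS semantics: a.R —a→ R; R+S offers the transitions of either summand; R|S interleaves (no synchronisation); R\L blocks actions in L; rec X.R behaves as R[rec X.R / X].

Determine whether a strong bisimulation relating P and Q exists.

bisimilar

LTS(P): 3 reachable states
  m0 = rec X. d.d.(0 + X) ⊢ -d-> m1
  m1 = d.(0 + (rec X. d.d.(0 + X))) ⊢ -d-> m2
  m2 = 0 + (rec X. d.d.(0 + X)) ⊢ -d-> m1
LTS(Q): 3 reachable states
  n0 = rec X. d.d.(0 + X + X) ⊢ -d-> n1
  n1 = d.(0 + (rec X. d.d.(0 + X + X)) + (rec X. d.d.(0 + X + X))) ⊢ -d-> n2
  n2 = 0 + (rec X. d.d.(0 + X + X)) + (rec X. d.d.(0 + X + X)) ⊢ -d-> n1
Coarsest stable partition (strong bisimilarity classes):
  B0 = {m0, m1, m2, n0, n1, n2}
m0 ∈ B0, n0 ∈ B0 → same block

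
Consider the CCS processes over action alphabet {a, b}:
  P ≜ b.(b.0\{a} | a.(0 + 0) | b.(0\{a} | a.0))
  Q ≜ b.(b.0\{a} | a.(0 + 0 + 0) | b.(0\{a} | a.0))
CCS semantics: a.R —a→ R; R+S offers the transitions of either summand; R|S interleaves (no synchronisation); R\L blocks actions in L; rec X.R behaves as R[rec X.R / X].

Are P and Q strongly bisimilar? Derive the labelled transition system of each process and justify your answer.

Reachable graph of P (13 states):
  p0 = b.(b.0\{a} | a.(0 + 0) | b.(0\{a} | a.0)) | -b-> p1
  p1 = b.0\{a} | a.(0 + 0) | b.(0\{a} | a.0) | -a-> p2, -b-> p3, -b-> p4
  p2 = b.0\{a} | (0 + 0) | b.(0\{a} | a.0) | -b-> p5, -b-> p6
  p3 = 0\{a} | a.(0 + 0) | b.(0\{a} | a.0) | -a-> p5, -b-> p7
  p4 = b.0\{a} | a.(0 + 0) | (0\{a} | a.0) | -a-> p6, -a-> p8, -b-> p7
  p5 = 0\{a} | (0 + 0) | b.(0\{a} | a.0) | -b-> p9
  p6 = b.0\{a} | (0 + 0) | (0\{a} | a.0) | -a-> p10, -b-> p9
  p7 = 0\{a} | a.(0 + 0) | (0\{a} | a.0) | -a-> p11, -a-> p9
  p8 = b.0\{a} | a.(0 + 0) | (0\{a} | 0) | -a-> p10, -b-> p11
  p9 = 0\{a} | (0 + 0) | (0\{a} | a.0) | -a-> p12
  p10 = b.0\{a} | (0 + 0) | (0\{a} | 0) | -b-> p12
  p11 = 0\{a} | a.(0 + 0) | (0\{a} | 0) | -a-> p12
  p12 = 0\{a} | (0 + 0) | (0\{a} | 0) | deadlocked
Reachable graph of Q (13 states):
  q0 = b.(b.0\{a} | a.(0 + 0 + 0) | b.(0\{a} | a.0)) | -b-> q1
  q1 = b.0\{a} | a.(0 + 0 + 0) | b.(0\{a} | a.0) | -a-> q2, -b-> q3, -b-> q4
  q2 = b.0\{a} | (0 + 0 + 0) | b.(0\{a} | a.0) | -b-> q5, -b-> q6
  q3 = 0\{a} | a.(0 + 0 + 0) | b.(0\{a} | a.0) | -a-> q5, -b-> q7
  q4 = b.0\{a} | a.(0 + 0 + 0) | (0\{a} | a.0) | -a-> q6, -a-> q8, -b-> q7
  q5 = 0\{a} | (0 + 0 + 0) | b.(0\{a} | a.0) | -b-> q9
  q6 = b.0\{a} | (0 + 0 + 0) | (0\{a} | a.0) | -a-> q10, -b-> q9
  q7 = 0\{a} | a.(0 + 0 + 0) | (0\{a} | a.0) | -a-> q11, -a-> q9
  q8 = b.0\{a} | a.(0 + 0 + 0) | (0\{a} | 0) | -a-> q10, -b-> q11
  q9 = 0\{a} | (0 + 0 + 0) | (0\{a} | a.0) | -a-> q12
  q10 = b.0\{a} | (0 + 0 + 0) | (0\{a} | 0) | -b-> q12
  q11 = 0\{a} | a.(0 + 0 + 0) | (0\{a} | 0) | -a-> q12
  q12 = 0\{a} | (0 + 0 + 0) | (0\{a} | 0) | deadlocked
Partition-refinement fixed point:
  B0 = {p0, q0}
  B1 = {p1, q1}
  B2 = {p4, q4}
  B3 = {p6, p8, q6, q8}
  B4 = {p11, p9, q11, q9}
  B5 = {p12, q12}
  B6 = {p10, q10}
  B7 = {p7, q7}
  B8 = {p3, q3}
  B9 = {p5, q5}
  B10 = {p2, q2}
p0 ∈ B0, q0 ∈ B0 → same block

YES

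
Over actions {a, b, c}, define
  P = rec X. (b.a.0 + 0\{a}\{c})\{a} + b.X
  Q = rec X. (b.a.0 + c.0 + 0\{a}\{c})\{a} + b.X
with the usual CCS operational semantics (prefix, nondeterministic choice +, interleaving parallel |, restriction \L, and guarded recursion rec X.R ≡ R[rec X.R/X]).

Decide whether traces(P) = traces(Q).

traces(P) ≠ traces(Q) — witness ⟨c⟩

Reachable graph of P (2 states):
  s0 = rec X. (b.a.0 + 0\{a}\{c})\{a} + b.X → ··b··> s0, ··b··> s1
  s1 = (a.0)\{a} → deadlocked
Reachable graph of Q (3 states):
  t0 = rec X. (b.a.0 + c.0 + 0\{a}\{c})\{a} + b.X → ··b··> t0, ··b··> t1, ··c··> t2
  t1 = (a.0)\{a} → deadlocked
  t2 = 0\{a} → deadlocked
Executing c from Q (initial set {t0}):
  [1] c ⇒ {t2}
  ✓ Q
Executing c from P (initial set {s0}):
  [1] c ⇒ no successor for P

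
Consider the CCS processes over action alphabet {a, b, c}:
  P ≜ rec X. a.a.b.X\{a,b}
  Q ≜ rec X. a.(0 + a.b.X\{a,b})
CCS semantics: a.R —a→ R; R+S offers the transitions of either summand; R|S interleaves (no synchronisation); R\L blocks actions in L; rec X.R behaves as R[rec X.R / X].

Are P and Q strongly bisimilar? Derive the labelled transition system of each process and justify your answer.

LTS(P): 4 reachable states
  s0 = rec X. a.a.b.X\{a,b} has moves ··a··> s1
  s1 = a.b.(rec X. a.a.b.X\{a,b})\{a,b} has moves ··a··> s2
  s2 = b.(rec X. a.a.b.X\{a,b})\{a,b} has moves ··b··> s3
  s3 = (rec X. a.a.b.X\{a,b})\{a,b} has moves stopped
LTS(Q): 4 reachable states
  t0 = rec X. a.(0 + a.b.X\{a,b}) has moves ··a··> t1
  t1 = 0 + a.b.(rec X. a.(0 + a.b.X\{a,b}))\{a,b} has moves ··a··> t2
  t2 = b.(rec X. a.(0 + a.b.X\{a,b}))\{a,b} has moves ··b··> t3
  t3 = (rec X. a.(0 + a.b.X\{a,b}))\{a,b} has moves stopped
Partition-refinement fixed point:
  B0 = {s0, t0}
  B1 = {s1, t1}
  B2 = {s2, t2}
  B3 = {s3, t3}
s0 ∈ B0, t0 ∈ B0 → same block

P ~ Q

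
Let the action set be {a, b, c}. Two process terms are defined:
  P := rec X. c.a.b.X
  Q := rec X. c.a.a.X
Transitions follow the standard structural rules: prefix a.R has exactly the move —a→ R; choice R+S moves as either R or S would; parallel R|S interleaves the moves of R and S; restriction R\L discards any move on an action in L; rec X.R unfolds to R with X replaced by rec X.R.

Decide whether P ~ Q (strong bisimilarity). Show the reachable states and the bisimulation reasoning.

P ≁ Q

Reachable graph of P (3 states):
  u0 = rec X. c.a.b.X has moves --c--▸ u1
  u1 = a.b.(rec X. c.a.b.X) has moves --a--▸ u2
  u2 = b.(rec X. c.a.b.X) has moves --b--▸ u0
Reachable graph of Q (3 states):
  v0 = rec X. c.a.a.X has moves --c--▸ v1
  v1 = a.a.(rec X. c.a.a.X) has moves --a--▸ v2
  v2 = a.(rec X. c.a.a.X) has moves --a--▸ v0
Coarsest stable partition (strong bisimilarity classes):
  B0 = {u0}
  B1 = {u1}
  B2 = {u2}
  B3 = {v0}
  B4 = {v1}
  B5 = {v2}
u0 ∈ B0, v0 ∈ B3 → different blocks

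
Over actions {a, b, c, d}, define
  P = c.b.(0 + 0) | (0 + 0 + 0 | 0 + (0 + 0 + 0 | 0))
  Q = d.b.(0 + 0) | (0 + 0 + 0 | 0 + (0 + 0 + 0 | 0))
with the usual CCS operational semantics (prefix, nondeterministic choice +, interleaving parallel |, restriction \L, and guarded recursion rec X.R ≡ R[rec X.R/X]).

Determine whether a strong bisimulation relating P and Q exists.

P ≁ Q

P's transition system — 3 states:
  m0 = c.b.(0 + 0) | (0 + 0 + 0 | 0 + (0 + 0 + 0 | 0)) :: =c=> m1
  m1 = b.(0 + 0) | (0 + 0 + 0 | 0 + (0 + 0 + 0 | 0)) :: =b=> m2
  m2 = (0 + 0) | (0 + 0 + 0 | 0 + (0 + 0 + 0 | 0)) :: ·
Q's transition system — 3 states:
  n0 = d.b.(0 + 0) | (0 + 0 + 0 | 0 + (0 + 0 + 0 | 0)) :: =d=> n1
  n1 = b.(0 + 0) | (0 + 0 + 0 | 0 + (0 + 0 + 0 | 0)) :: =b=> n2
  n2 = (0 + 0) | (0 + 0 + 0 | 0 + (0 + 0 + 0 | 0)) :: ·
Coarsest stable partition (strong bisimilarity classes):
  B0 = {m0}
  B1 = {m1, n1}
  B2 = {m2, n2}
  B3 = {n0}
m0 ∈ B0, n0 ∈ B3 → different blocks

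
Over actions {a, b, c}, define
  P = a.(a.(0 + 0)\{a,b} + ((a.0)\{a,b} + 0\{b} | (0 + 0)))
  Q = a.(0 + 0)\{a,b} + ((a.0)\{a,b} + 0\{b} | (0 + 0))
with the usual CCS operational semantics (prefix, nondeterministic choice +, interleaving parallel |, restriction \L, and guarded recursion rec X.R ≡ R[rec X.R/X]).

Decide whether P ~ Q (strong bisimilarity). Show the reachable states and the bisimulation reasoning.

P's transition system — 3 states:
  p0 = a.(a.(0 + 0)\{a,b} + ((a.0)\{a,b} + 0\{b} | (0 + 0))) ⊢ —a→ p1
  p1 = a.(0 + 0)\{a,b} + ((a.0)\{a,b} + 0\{b} | (0 + 0)) ⊢ —a→ p2
  p2 = (0 + 0)\{a,b} ⊢ ∅
Q's transition system — 2 states:
  q0 = a.(0 + 0)\{a,b} + ((a.0)\{a,b} + 0\{b} | (0 + 0)) ⊢ —a→ q1
  q1 = (0 + 0)\{a,b} ⊢ ∅
Coarsest stable partition (strong bisimilarity classes):
  B0 = {p0}
  B1 = {p1, q0}
  B2 = {p2, q1}
p0 ∈ B0, q0 ∈ B1 → different blocks

not bisimilar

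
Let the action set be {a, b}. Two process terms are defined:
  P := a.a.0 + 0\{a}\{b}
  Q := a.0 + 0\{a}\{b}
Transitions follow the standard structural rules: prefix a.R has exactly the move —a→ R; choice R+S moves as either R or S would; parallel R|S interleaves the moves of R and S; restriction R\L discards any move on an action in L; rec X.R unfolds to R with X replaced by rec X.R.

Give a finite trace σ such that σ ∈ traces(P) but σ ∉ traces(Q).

P's transition system — 3 states:
  p0 = a.a.0 + 0\{a}\{b} | --a--▸ p1
  p1 = a.0 | --a--▸ p2
  p2 = 0 | ∅
Q's transition system — 2 states:
  q0 = a.0 + 0\{a}\{b} | --a--▸ q1
  q1 = 0 | ∅
Trace ⟨aa⟩ through P, begin at {p0}:
  after a @ step 1: {p1}
  after a @ step 2: {p2}
  P completes σ.
Trace ⟨aa⟩ through Q, begin at {q0}:
  after a @ step 1: {q1}
  after a @ step 2: ∅  — Q cannot continue

aa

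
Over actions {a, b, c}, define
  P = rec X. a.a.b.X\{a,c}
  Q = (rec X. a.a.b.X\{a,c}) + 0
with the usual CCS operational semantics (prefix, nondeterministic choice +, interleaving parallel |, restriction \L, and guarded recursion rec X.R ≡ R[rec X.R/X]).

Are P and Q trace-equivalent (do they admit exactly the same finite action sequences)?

P's transition system — 4 states:
  u0 = rec X. a.a.b.X\{a,c} has moves -a-> u1
  u1 = a.b.(rec X. a.a.b.X\{a,c})\{a,c} has moves -a-> u2
  u2 = b.(rec X. a.a.b.X\{a,c})\{a,c} has moves -b-> u3
  u3 = (rec X. a.a.b.X\{a,c})\{a,c} has moves deadlocked
Q's transition system — 4 states:
  v0 = (rec X. a.a.b.X\{a,c}) + 0 has moves -a-> v1
  v1 = a.b.(rec X. a.a.b.X\{a,c})\{a,c} has moves -a-> v2
  v2 = b.(rec X. a.a.b.X\{a,c})\{a,c} has moves -b-> v3
  v3 = (rec X. a.a.b.X\{a,c})\{a,c} has moves deadlocked
Coarsest stable partition (strong bisimilarity classes):
  B0 = {u0, v0}
  B1 = {u1, v1}
  B2 = {u2, v2}
  B3 = {u3, v3}
u0 ∈ B0, v0 ∈ B0 → same block
Bisimilar ⇒ trace-equivalent.

trace-equivalent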